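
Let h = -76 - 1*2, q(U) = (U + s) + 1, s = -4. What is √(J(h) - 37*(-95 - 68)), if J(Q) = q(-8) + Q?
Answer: √5942 ≈ 77.084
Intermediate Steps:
q(U) = -3 + U (q(U) = (U - 4) + 1 = (-4 + U) + 1 = -3 + U)
h = -78 (h = -76 - 2 = -78)
J(Q) = -11 + Q (J(Q) = (-3 - 8) + Q = -11 + Q)
√(J(h) - 37*(-95 - 68)) = √((-11 - 78) - 37*(-95 - 68)) = √(-89 - 37*(-163)) = √(-89 + 6031) = √5942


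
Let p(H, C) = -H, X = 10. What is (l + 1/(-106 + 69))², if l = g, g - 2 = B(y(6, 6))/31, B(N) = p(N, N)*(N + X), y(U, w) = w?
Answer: 1661521/1315609 ≈ 1.2629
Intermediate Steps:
B(N) = -N*(10 + N) (B(N) = (-N)*(N + 10) = (-N)*(10 + N) = -N*(10 + N))
g = -34/31 (g = 2 - 1*6*(10 + 6)/31 = 2 - 1*6*16*(1/31) = 2 - 96*1/31 = 2 - 96/31 = -34/31 ≈ -1.0968)
l = -34/31 ≈ -1.0968
(l + 1/(-106 + 69))² = (-34/31 + 1/(-106 + 69))² = (-34/31 + 1/(-37))² = (-34/31 - 1/37)² = (-1289/1147)² = 1661521/1315609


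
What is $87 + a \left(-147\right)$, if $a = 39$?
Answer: $-5646$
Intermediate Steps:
$87 + a \left(-147\right) = 87 + 39 \left(-147\right) = 87 - 5733 = -5646$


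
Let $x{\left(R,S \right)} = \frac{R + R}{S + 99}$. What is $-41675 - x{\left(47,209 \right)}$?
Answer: $- \frac{6417997}{154} \approx -41675.0$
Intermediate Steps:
$x{\left(R,S \right)} = \frac{2 R}{99 + S}$
$-41675 - x{\left(47,209 \right)} = -41675 - 2 \cdot 47 \frac{1}{99 + 209} = -41675 - 2 \cdot 47 \cdot \frac{1}{308} = -41675 - \frac{47}{154} = - \frac{6417997}{154}$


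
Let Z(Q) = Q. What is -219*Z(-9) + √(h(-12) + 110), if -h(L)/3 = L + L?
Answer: 1971 + √182 ≈ 1984.5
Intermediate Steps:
h(L) = -6*L (h(L) = -3*(L + L) = -6*L)
-219*Z(-9) + √(h(-12) + 110) = -219*(-9) + √(-6*(-12) + 110) = 1971 + √(72 + 110) = 1971 + √182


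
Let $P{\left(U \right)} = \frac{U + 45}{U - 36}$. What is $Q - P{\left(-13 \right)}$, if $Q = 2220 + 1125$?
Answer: $\frac{163937}{49} \approx 3345.7$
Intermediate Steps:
$Q = 3345$
$P{\left(U \right)} = \frac{45 + U}{-36 + U}$
$Q - P{\left(-13 \right)} = 3345 - \frac{45 - 13}{-36 - 13} = 3345 - \frac{1}{-49} \cdot 32 = 3345 - \left(- \frac{1}{49}\right) 32 = 3345 - - \frac{32}{49} = 3345 + \frac{32}{49} = \frac{163937}{49}$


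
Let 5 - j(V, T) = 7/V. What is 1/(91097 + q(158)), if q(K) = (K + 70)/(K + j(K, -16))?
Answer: 25747/2345510483 ≈ 1.0977e-5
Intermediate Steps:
j(V, T) = 5 - 7/V
q(K) = (70 + K)/(5 + K - 7/K) (q(K) = (K + 70)/(K + (5 - 7/K)) = (70 + K)/(5 + K - 7/K))
1/(91097 + q(158)) = 1/(91097 + 158*(70 + 158)/(-7 + 158² + 5*158)) = 1/(91097 + 158*228/(-7 + 24964 + 790)) = 1/(91097 + 158*228/25747) = 1/(91097 + 158*(1/25747)*228) = 1/(91097 + 36024/25747) = 1/(2345510483/25747) = 25747/2345510483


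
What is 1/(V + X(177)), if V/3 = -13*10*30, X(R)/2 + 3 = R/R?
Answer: -1/11704 ≈ -8.5441e-5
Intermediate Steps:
X(R) = -4 (X(R) = -6 + 2*(R/R) = -6 + 2*1 = -6 + 2 = -4)
V = -11700 (V = 3*(-13*10*30) = 3*(-130*30) = 3*(-3900) = -11700)
1/(V + X(177)) = 1/(-11700 - 4) = 1/(-11704) = -1/11704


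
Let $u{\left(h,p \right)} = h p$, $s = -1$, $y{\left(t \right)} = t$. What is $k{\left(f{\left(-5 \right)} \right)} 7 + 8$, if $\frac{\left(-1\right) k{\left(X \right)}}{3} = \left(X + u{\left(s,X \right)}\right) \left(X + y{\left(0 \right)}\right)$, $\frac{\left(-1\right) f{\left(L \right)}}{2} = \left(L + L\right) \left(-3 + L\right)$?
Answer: $8$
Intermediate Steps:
$f{\left(L \right)} = - 4 L \left(-3 + L\right)$ ($f{\left(L \right)} = - 2 \left(L + L\right) \left(-3 + L\right) = - 2 \cdot 2 L \left(-3 + L\right) = - 4 L \left(-3 + L\right)$)
$k{\left(X \right)} = 0$ ($k{\left(X \right)} = - 3 \left(X - X\right) \left(X + 0\right) = - 3 \cdot 0 X = \left(-3\right) 0 = 0$)
$k{\left(f{\left(-5 \right)} \right)} 7 + 8 = 0 \cdot 7 + 8 = 0 + 8 = 8$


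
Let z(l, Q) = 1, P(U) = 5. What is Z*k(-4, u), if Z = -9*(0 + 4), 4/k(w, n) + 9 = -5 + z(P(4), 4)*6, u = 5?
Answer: 18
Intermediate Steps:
k(w, n) = -½ (k(w, n) = 4/(-9 + (-5 + 1*6)) = 4/(-9 + (-5 + 6)) = 4/(-9 + 1) = 4/(-8) = 4*(-⅛) = -½)
Z = -36 (Z = -9*4 = -36)
Z*k(-4, u) = -36*(-½) = 18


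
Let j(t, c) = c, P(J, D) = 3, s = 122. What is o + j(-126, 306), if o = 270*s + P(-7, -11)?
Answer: 33249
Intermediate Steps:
o = 32943 (o = 270*122 + 3 = 32940 + 3 = 32943)
o + j(-126, 306) = 32943 + 306 = 33249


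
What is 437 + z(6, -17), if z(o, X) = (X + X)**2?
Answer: 1593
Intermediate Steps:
z(o, X) = 4*X**2 (z(o, X) = (2*X)**2 = 4*X**2)
437 + z(6, -17) = 437 + 4*(-17)**2 = 437 + 4*289 = 437 + 1156 = 1593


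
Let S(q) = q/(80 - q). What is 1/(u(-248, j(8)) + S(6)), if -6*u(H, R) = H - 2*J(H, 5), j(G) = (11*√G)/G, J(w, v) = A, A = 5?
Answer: 37/1594 ≈ 0.023212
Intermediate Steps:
J(w, v) = 5
j(G) = 11/√G
u(H, R) = 5/3 - H/6 (u(H, R) = -(H - 2*5)/6 = -(H - 10)/6 = -(-10 + H)/6 = 5/3 - H/6)
1/(u(-248, j(8)) + S(6)) = 1/((5/3 - ⅙*(-248)) - 1*6/(-80 + 6)) = 1/((5/3 + 124/3) - 1*6/(-74)) = 1/(43 - 1*6*(-1/74)) = 1/(43 + 3/37) = 1/(1594/37) = 37/1594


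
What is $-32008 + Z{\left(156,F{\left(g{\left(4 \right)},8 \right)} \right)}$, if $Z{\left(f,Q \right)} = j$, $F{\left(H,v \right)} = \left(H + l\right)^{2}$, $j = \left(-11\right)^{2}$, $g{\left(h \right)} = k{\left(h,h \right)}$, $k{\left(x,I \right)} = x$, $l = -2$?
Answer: $-31887$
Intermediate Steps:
$g{\left(h \right)} = h$
$j = 121$
$F{\left(H,v \right)} = \left(-2 + H\right)^{2}$ ($F{\left(H,v \right)} = \left(H - 2\right)^{2} = \left(-2 + H\right)^{2}$)
$Z{\left(f,Q \right)} = 121$
$-32008 + Z{\left(156,F{\left(g{\left(4 \right)},8 \right)} \right)} = -32008 + 121 = -31887$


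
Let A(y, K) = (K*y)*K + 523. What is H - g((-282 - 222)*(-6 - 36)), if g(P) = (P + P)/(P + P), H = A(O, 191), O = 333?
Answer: 12148695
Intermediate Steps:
A(y, K) = 523 + y*K² (A(y, K) = y*K² + 523 = 523 + y*K²)
H = 12148696 (H = 523 + 333*191² = 523 + 333*36481 = 523 + 12148173 = 12148696)
g(P) = 1 (g(P) = (2*P)/((2*P)) = (2*P)*(1/(2*P)) = 1)
H - g((-282 - 222)*(-6 - 36)) = 12148696 - 1*1 = 12148696 - 1 = 12148695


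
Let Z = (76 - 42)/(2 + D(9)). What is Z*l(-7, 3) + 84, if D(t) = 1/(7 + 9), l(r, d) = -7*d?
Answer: -2884/11 ≈ -262.18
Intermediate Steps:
D(t) = 1/16
Z = 544/33 (Z = (76 - 42)/(2 + 1/16) = 34/(33/16) = 34*(16/33) = 544/33 ≈ 16.485)
Z*l(-7, 3) + 84 = 544*(-7*3)/33 + 84 = (544/33)*(-21) + 84 = -3808/11 + 84 = -2884/11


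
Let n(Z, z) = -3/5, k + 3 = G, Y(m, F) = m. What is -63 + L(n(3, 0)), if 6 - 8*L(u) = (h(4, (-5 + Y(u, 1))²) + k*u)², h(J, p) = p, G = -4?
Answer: -1101571/5000 ≈ -220.31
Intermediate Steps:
k = -7 (k = -3 - 4 = -7)
n(Z, z) = -⅗ (n(Z, z) = -3*⅕ = -⅗)
L(u) = ¾ - ((-5 + u)² - 7*u)²/8
-63 + L(n(3, 0)) = -63 + (¾ - (-(-5 - ⅗)² + 7*(-⅗))²/8) = -63 + (¾ - (-(-28/5)² - 21/5)²/8) = -63 + (¾ - (-1*784/25 - 21/5)²/8) = -63 + (¾ - (-784/25 - 21/5)²/8) = -63 + (¾ - (-889/25)²/8) = -63 + (¾ - ⅛*790321/625) = -63 + (¾ - 790321/5000) = -63 - 786571/5000 = -1101571/5000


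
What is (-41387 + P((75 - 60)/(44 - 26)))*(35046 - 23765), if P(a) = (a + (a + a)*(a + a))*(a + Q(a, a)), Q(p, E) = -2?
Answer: -50428901531/108 ≈ -4.6693e+8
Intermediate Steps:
P(a) = (-2 + a)*(a + 4*a²) (P(a) = (a + (a + a)*(a + a))*(a - 2) = (a + (2*a)*(2*a))*(-2 + a) = (a + 4*a²)*(-2 + a) = (-2 + a)*(a + 4*a²))
(-41387 + P((75 - 60)/(44 - 26)))*(35046 - 23765) = (-41387 + ((75 - 60)/(44 - 26))*(-2 - 7*(75 - 60)/(44 - 26) + 4*((75 - 60)/(44 - 26))²))*(35046 - 23765) = (-41387 + (15/18)*(-2 - 105/18 + 4*(15/18)²))*11281 = (-41387 + (15*(1/18))*(-2 - 105/18 + 4*(15*(1/18))²))*11281 = (-41387 + 5*(-2 - 7*⅚ + 4*(⅚)²)/6)*11281 = (-41387 + 5*(-2 - 35/6 + 4*(25/36))/6)*11281 = (-41387 + 5*(-2 - 35/6 + 25/9)/6)*11281 = (-41387 + (⅚)*(-91/18))*11281 = (-41387 - 455/108)*11281 = -4470251/108*11281 = -50428901531/108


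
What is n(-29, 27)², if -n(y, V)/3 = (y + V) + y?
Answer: 8649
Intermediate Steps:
n(y, V) = -6*y - 3*V (n(y, V) = -3*((y + V) + y) = -3*((V + y) + y) = -3*(V + 2*y) = -6*y - 3*V)
n(-29, 27)² = (-6*(-29) - 3*27)² = (174 - 81)² = 93² = 8649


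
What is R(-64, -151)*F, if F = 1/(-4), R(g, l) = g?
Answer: 16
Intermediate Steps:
F = -¼ ≈ -0.25000
R(-64, -151)*F = -64*(-¼) = 16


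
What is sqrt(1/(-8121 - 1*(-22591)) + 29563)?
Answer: sqrt(6189927561170)/14470 ≈ 171.94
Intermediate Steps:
sqrt(1/(-8121 - 1*(-22591)) + 29563) = sqrt(1/(-8121 + 22591) + 29563) = sqrt(1/14470 + 29563) = sqrt(427776611/14470) = sqrt(6189927561170)/14470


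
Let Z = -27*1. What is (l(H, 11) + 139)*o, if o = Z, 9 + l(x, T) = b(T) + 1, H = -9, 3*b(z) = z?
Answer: -3636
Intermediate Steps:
b(z) = z/3
l(x, T) = -8 + T/3 (l(x, T) = -9 + (T/3 + 1) = -9 + (1 + T/3) = -8 + T/3)
Z = -27
o = -27
(l(H, 11) + 139)*o = ((-8 + (1/3)*11) + 139)*(-27) = ((-8 + 11/3) + 139)*(-27) = (-13/3 + 139)*(-27) = (404/3)*(-27) = -3636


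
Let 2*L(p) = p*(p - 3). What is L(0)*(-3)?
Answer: 0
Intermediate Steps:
L(p) = p*(-3 + p)/2 (L(p) = (p*(p - 3))/2 = (p*(-3 + p))/2 = p*(-3 + p)/2)
L(0)*(-3) = ((½)*0*(-3 + 0))*(-3) = ((½)*0*(-3))*(-3) = 0*(-3) = 0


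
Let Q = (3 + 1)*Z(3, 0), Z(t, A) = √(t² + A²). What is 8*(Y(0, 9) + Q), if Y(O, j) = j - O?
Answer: 168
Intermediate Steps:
Z(t, A) = √(A² + t²)
Q = 12 (Q = (3 + 1)*√(0² + 3²) = 4*√(0 + 9) = 4*√9 = 4*3 = 12)
8*(Y(0, 9) + Q) = 8*((9 - 1*0) + 12) = 8*((9 + 0) + 12) = 8*(9 + 12) = 8*21 = 168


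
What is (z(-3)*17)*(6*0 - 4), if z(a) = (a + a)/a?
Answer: -136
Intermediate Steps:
z(a) = 2 (z(a) = (2*a)/a = 2)
(z(-3)*17)*(6*0 - 4) = (2*17)*(6*0 - 4) = 34*(0 - 4) = 34*(-4) = -136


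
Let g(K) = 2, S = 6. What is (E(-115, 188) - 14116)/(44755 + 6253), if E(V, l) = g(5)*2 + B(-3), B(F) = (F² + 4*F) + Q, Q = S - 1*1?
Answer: -7055/25504 ≈ -0.27662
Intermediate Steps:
Q = 5 (Q = 6 - 1*1 = 6 - 1 = 5)
B(F) = 5 + F² + 4*F (B(F) = (F² + 4*F) + 5 = 5 + F² + 4*F)
E(V, l) = 6 (E(V, l) = 2*2 + (5 + (-3)² + 4*(-3)) = 4 + (5 + 9 - 12) = 4 + 2 = 6)
(E(-115, 188) - 14116)/(44755 + 6253) = (6 - 14116)/(44755 + 6253) = -14110/51008 = -14110*1/51008 = -7055/25504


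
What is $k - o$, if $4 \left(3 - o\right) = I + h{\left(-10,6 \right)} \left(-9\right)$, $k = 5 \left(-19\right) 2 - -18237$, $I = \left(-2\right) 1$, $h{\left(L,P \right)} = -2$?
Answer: $18048$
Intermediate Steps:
$I = -2$
$k = 18047$ ($k = \left(-95\right) 2 + 18237 = -190 + 18237 = 18047$)
$o = -1$ ($o = 3 - \frac{-2 - -18}{4} = 3 - \frac{-2 + 18}{4} = 3 - 4 = -1$)
$k - o = 18047 - -1 = 18047 + 1 = 18048$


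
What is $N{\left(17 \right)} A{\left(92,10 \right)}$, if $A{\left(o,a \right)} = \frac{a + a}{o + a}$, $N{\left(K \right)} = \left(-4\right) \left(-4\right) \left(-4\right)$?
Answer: $- \frac{640}{51} \approx -12.549$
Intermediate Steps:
$N{\left(K \right)} = -64$ ($N{\left(K \right)} = 16 \left(-4\right) = -64$)
$A{\left(o,a \right)} = \frac{2 a}{a + o}$
$N{\left(17 \right)} A{\left(92,10 \right)} = - 64 \cdot 2 \cdot 10 \frac{1}{10 + 92} = - 64 \cdot 2 \cdot 10 \cdot \frac{1}{102} = \left(-64\right) \frac{10}{51} = - \frac{640}{51}$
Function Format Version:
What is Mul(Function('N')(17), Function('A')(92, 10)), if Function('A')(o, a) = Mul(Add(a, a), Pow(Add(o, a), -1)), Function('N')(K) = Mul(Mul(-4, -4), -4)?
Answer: Rational(-640, 51) ≈ -12.549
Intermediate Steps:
Function('N')(K) = -64 (Function('N')(K) = Mul(16, -4) = -64)
Function('A')(o, a) = Mul(2, a, Pow(Add(a, o), -1)) (Function('A')(o, a) = Mul(Mul(2, a), Pow(Add(a, o), -1)) = Mul(2, a, Pow(Add(a, o), -1)))
Mul(Function('N')(17), Function('A')(92, 10)) = Mul(-64, Mul(2, 10, Pow(Add(10, 92), -1))) = Mul(-64, Mul(2, 10, Pow(102, -1))) = Mul(-64, Mul(2, 10, Rational(1, 102))) = Mul(-64, Rational(10, 51)) = Rational(-640, 51)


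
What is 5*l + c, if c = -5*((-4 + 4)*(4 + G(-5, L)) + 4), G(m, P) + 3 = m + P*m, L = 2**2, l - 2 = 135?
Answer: 665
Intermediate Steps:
l = 137 (l = 2 + 135 = 137)
L = 4
G(m, P) = -3 + m + P*m (G(m, P) = -3 + (m + P*m) = -3 + m + P*m)
c = -20 (c = -5*((-4 + 4)*(4 + (-3 - 5 + 4*(-5))) + 4) = -5*(0*(4 + (-3 - 5 - 20)) + 4) = -5*(0*(4 - 28) + 4) = -5*(0*(-24) + 4) = -5*(0 + 4) = -5*4 = -20)
5*l + c = 5*137 - 20 = 685 - 20 = 665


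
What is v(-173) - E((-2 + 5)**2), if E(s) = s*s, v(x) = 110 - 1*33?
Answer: -4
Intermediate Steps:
v(x) = 77 (v(x) = 110 - 33 = 77)
E(s) = s**2
v(-173) - E((-2 + 5)**2) = 77 - ((-2 + 5)**2)**2 = 77 - (3**2)**2 = 77 - 1*9**2 = 77 - 1*81 = 77 - 81 = -4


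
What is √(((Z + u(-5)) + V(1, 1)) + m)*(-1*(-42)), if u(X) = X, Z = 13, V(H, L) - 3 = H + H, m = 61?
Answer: 42*√74 ≈ 361.30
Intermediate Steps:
V(H, L) = 3 + 2*H (V(H, L) = 3 + (H + H) = 3 + 2*H)
√(((Z + u(-5)) + V(1, 1)) + m)*(-1*(-42)) = √(((13 - 5) + (3 + 2*1)) + 61)*(-1*(-42)) = √((8 + (3 + 2)) + 61)*42 = √((8 + 5) + 61)*42 = √(13 + 61)*42 = √74*42 = 42*√74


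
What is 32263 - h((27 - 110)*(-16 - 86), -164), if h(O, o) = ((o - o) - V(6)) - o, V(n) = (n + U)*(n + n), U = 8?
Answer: 32267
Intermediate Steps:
V(n) = 2*n*(8 + n) (V(n) = (n + 8)*(n + n) = (8 + n)*(2*n) = 2*n*(8 + n))
h(O, o) = -168 - o (h(O, o) = ((o - o) - 2*6*(8 + 6)) - o = (0 - 2*6*14) - o = (0 - 1*168) - o = (0 - 168) - o = -168 - o)
32263 - h((27 - 110)*(-16 - 86), -164) = 32263 - (-168 - 1*(-164)) = 32263 - (-168 + 164) = 32263 - 1*(-4) = 32263 + 4 = 32267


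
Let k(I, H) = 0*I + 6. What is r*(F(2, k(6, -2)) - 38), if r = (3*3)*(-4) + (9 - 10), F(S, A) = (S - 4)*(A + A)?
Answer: 2294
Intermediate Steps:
k(I, H) = 6 (k(I, H) = 0 + 6 = 6)
F(S, A) = 2*A*(-4 + S) (F(S, A) = (-4 + S)*(2*A) = 2*A*(-4 + S))
r = -37 (r = 9*(-4) - 1 = -36 - 1 = -37)
r*(F(2, k(6, -2)) - 38) = -37*(2*6*(-4 + 2) - 38) = -37*(2*6*(-2) - 38) = -37*(-24 - 38) = -37*(-62) = 2294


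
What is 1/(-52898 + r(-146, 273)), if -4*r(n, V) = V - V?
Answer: -1/52898 ≈ -1.8904e-5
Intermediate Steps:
r(n, V) = 0 (r(n, V) = -(V - V)/4 = -¼*0 = 0)
1/(-52898 + r(-146, 273)) = 1/(-52898 + 0) = 1/(-52898) = -1/52898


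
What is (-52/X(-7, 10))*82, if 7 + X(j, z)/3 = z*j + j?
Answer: 1066/63 ≈ 16.921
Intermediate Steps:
X(j, z) = -21 + 3*j + 3*j*z (X(j, z) = -21 + 3*(z*j + j) = -21 + 3*(j*z + j) = -21 + 3*(j + j*z) = -21 + (3*j + 3*j*z) = -21 + 3*j + 3*j*z)
(-52/X(-7, 10))*82 = (-52/(-21 + 3*(-7) + 3*(-7)*10))*82 = (-52/(-21 - 21 - 210))*82 = (-52/(-252))*82 = -1/252*(-52)*82 = (13/63)*82 = 1066/63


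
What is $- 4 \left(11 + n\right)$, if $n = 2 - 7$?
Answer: $-24$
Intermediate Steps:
$n = -5$
$- 4 \left(11 + n\right) = - 4 \left(11 - 5\right) = \left(-4\right) 6 = -24$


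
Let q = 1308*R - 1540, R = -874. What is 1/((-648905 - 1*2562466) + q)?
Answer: -1/4356103 ≈ -2.2956e-7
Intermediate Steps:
q = -1144732 (q = 1308*(-874) - 1540 = -1143192 - 1540 = -1144732)
1/((-648905 - 1*2562466) + q) = 1/((-648905 - 1*2562466) - 1144732) = 1/((-648905 - 2562466) - 1144732) = 1/(-3211371 - 1144732) = 1/(-4356103) = -1/4356103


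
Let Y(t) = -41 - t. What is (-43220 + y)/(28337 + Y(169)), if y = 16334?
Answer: -26886/28127 ≈ -0.95588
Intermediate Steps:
(-43220 + y)/(28337 + Y(169)) = (-43220 + 16334)/(28337 + (-41 - 1*169)) = -26886/(28337 + (-41 - 169)) = -26886/(28337 - 210) = -26886/28127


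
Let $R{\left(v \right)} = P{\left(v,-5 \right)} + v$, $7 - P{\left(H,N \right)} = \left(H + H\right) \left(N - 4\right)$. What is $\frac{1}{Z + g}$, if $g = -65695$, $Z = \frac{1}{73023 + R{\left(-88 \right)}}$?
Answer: $- \frac{71358}{4687863809} \approx -1.5222 \cdot 10^{-5}$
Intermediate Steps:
$P{\left(H,N \right)} = 7 - 2 H \left(-4 + N\right)$ ($P{\left(H,N \right)} = 7 - \left(H + H\right) \left(N - 4\right) = 7 - 2 H \left(-4 + N\right)$)
$R{\left(v \right)} = 7 + 19 v$ ($R{\left(v \right)} = \left(7 + 8 v - 2 v \left(-5\right)\right) + v = \left(7 + 8 v + 10 v\right) + v = \left(7 + 18 v\right) + v = 7 + 19 v$)
$Z = \frac{1}{71358}$ ($Z = \frac{1}{73023 + \left(7 + 19 \left(-88\right)\right)} = \frac{1}{73023 + \left(7 - 1672\right)} = \frac{1}{73023 - 1665} = \frac{1}{71358} \approx 1.4014 \cdot 10^{-5}$)
$\frac{1}{Z + g} = \frac{1}{\frac{1}{71358} - 65695} = \frac{1}{- \frac{4687863809}{71358}} = - \frac{71358}{4687863809}$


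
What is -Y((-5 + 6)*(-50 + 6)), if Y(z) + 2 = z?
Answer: 46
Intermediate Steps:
Y(z) = -2 + z
-Y((-5 + 6)*(-50 + 6)) = -(-2 + (-5 + 6)*(-50 + 6)) = -(-2 + 1*(-44)) = -(-2 - 44) = -1*(-46) = 46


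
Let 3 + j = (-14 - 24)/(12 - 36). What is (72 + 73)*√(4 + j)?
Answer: 145*√93/6 ≈ 233.05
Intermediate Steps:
j = -17/12 (j = -3 + (-14 - 24)/(12 - 36) = -3 - 38/(-24) = -3 - 38*(-1/24) = -3 + 19/12 = -17/12 ≈ -1.4167)
(72 + 73)*√(4 + j) = (72 + 73)*√(4 - 17/12) = 145*√(31/12) = 145*(√93/6) = 145*√93/6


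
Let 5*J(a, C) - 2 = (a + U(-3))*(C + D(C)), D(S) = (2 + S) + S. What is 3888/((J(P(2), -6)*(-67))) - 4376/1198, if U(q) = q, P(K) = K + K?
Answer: 4796108/280931 ≈ 17.072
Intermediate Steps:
P(K) = 2*K
D(S) = 2 + 2*S
J(a, C) = ⅖ + (-3 + a)*(2 + 3*C)/5 (J(a, C) = ⅖ + ((a - 3)*(C + (2 + 2*C)))/5 = ⅖ + ((-3 + a)*(2 + 3*C))/5 = ⅖ + (-3 + a)*(2 + 3*C)/5)
3888/((J(P(2), -6)*(-67))) - 4376/1198 = 3888/(((-⅘ - 9/5*(-6) + 2*(2*2)/5 + (⅗)*(-6)*(2*2))*(-67))) - 4376/1198 = 3888/(((-⅘ + 54/5 + (⅖)*4 + (⅗)*(-6)*4)*(-67))) - 4376*1/1198 = 3888/(((-⅘ + 54/5 + 8/5 - 72/5)*(-67))) - 2188/599 = 3888/((-14/5*(-67))) - 2188/599 = 3888/(938/5) - 2188/599 = 3888*(5/938) - 2188/599 = 9720/469 - 2188/599 = 4796108/280931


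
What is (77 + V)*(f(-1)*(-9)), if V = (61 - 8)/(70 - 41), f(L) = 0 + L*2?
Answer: 41148/29 ≈ 1418.9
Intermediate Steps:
f(L) = 2*L (f(L) = 0 + 2*L = 2*L)
V = 53/29 ≈ 1.8276
(77 + V)*(f(-1)*(-9)) = (77 + 53/29)*((2*(-1))*(-9)) = 2286*(-2*(-9))/29 = (2286/29)*18 = 41148/29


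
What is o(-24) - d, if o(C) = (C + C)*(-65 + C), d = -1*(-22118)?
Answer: -17846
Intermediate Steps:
d = 22118
o(C) = 2*C*(-65 + C) (o(C) = (2*C)*(-65 + C) = 2*C*(-65 + C))
o(-24) - d = 2*(-24)*(-65 - 24) - 1*22118 = 2*(-24)*(-89) - 22118 = 4272 - 22118 = -17846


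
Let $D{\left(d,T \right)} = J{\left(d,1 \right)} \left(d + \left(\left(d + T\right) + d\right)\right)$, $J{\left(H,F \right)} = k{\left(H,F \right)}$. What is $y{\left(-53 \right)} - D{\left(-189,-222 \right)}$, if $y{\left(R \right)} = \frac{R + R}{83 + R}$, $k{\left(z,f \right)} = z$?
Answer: $- \frac{2236868}{15} \approx -1.4912 \cdot 10^{5}$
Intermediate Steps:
$J{\left(H,F \right)} = H$
$y{\left(R \right)} = \frac{2 R}{83 + R}$
$D{\left(d,T \right)} = d \left(T + 3 d\right)$ ($D{\left(d,T \right)} = d \left(d + \left(\left(d + T\right) + d\right)\right) = d \left(d + \left(\left(T + d\right) + d\right)\right) = d \left(d + \left(T + 2 d\right)\right) = d \left(T + 3 d\right)$)
$y{\left(-53 \right)} - D{\left(-189,-222 \right)} = 2 \left(-53\right) \frac{1}{83 - 53} - - 189 \left(-222 + 3 \left(-189\right)\right) = 2 \left(-53\right) \frac{1}{30} - - 189 \left(-222 - 567\right) = 2 \left(-53\right) \frac{1}{30} - \left(-189\right) \left(-789\right) = - \frac{53}{15} - 149121 = - \frac{2236868}{15}$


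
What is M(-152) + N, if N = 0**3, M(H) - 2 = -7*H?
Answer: 1066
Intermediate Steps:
M(H) = 2 - 7*H
N = 0
M(-152) + N = (2 - 7*(-152)) + 0 = (2 + 1064) + 0 = 1066 + 0 = 1066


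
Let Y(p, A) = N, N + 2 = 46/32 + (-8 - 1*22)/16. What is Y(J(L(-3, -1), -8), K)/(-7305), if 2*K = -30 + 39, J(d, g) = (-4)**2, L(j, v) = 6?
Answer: 13/38960 ≈ 0.00033368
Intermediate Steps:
J(d, g) = 16
N = -39/16 (N = -2 + (46/32 + (-8 - 1*22)/16) = -2 + (46*(1/32) + (-8 - 22)*(1/16)) = -2 + (23/16 - 30*1/16) = -2 + (23/16 - 15/8) = -2 - 7/16 = -39/16 ≈ -2.4375)
K = 9/2 (K = (-30 + 39)/2 = (1/2)*9 = 9/2 ≈ 4.5000)
Y(p, A) = -39/16
Y(J(L(-3, -1), -8), K)/(-7305) = -39/16/(-7305) = -39/16*(-1/7305) = 13/38960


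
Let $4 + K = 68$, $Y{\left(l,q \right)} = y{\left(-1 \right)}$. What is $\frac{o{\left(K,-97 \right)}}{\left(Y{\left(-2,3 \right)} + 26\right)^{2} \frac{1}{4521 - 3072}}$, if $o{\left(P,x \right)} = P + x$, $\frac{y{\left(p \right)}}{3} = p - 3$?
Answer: $- \frac{6831}{28} \approx -243.96$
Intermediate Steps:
$y{\left(p \right)} = -9 + 3 p$ ($y{\left(p \right)} = 3 \left(p - 3\right) = 3 \left(-3 + p\right) = -9 + 3 p$)
$Y{\left(l,q \right)} = -12$ ($Y{\left(l,q \right)} = -9 + 3 \left(-1\right) = -9 - 3 = -12$)
$K = 64$ ($K = -4 + 68 = 64$)
$\frac{o{\left(K,-97 \right)}}{\left(Y{\left(-2,3 \right)} + 26\right)^{2} \frac{1}{4521 - 3072}} = \frac{64 - 97}{\left(-12 + 26\right)^{2} \frac{1}{4521 - 3072}} = - \frac{33}{14^{2} \frac{1}{4521 - 3072}} = - \frac{33}{196 \cdot \frac{1}{1449}} = - \frac{33}{\frac{28}{207}} = \left(-33\right) \frac{207}{28} = - \frac{6831}{28}$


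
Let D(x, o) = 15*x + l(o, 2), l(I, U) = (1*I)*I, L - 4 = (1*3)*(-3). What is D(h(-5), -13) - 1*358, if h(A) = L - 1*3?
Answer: -309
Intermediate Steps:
L = -5 (L = 4 + (1*3)*(-3) = 4 + 3*(-3) = 4 - 9 = -5)
l(I, U) = I² (l(I, U) = I*I = I²)
h(A) = -8 (h(A) = -5 - 1*3 = -5 - 3 = -8)
D(x, o) = o² + 15*x (D(x, o) = 15*x + o² = o² + 15*x)
D(h(-5), -13) - 1*358 = ((-13)² + 15*(-8)) - 1*358 = (169 - 120) - 358 = 49 - 358 = -309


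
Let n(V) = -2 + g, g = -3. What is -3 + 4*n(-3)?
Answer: -23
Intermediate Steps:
n(V) = -5 (n(V) = -2 - 3 = -5)
-3 + 4*n(-3) = -3 + 4*(-5) = -3 - 20 = -23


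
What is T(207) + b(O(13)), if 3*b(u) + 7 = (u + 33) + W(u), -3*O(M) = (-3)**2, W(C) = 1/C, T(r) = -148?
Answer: -1264/9 ≈ -140.44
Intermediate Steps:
O(M) = -3 (O(M) = -1/3*(-3)**2 = -1/3*9 = -3)
b(u) = 26/3 + u/3 + 1/(3*u) (b(u) = -7/3 + ((u + 33) + 1/u)/3 = -7/3 + ((33 + u) + 1/u)/3 = -7/3 + (33 + u + 1/u)/3 = -7/3 + (11 + u/3 + 1/(3*u)) = 26/3 + u/3 + 1/(3*u))
T(207) + b(O(13)) = -148 + (1/3)*(1 - 3*(26 - 3))/(-3) = -148 + (1/3)*(-1/3)*(1 - 3*23) = -148 + (1/3)*(-1/3)*(1 - 69) = -148 + (1/3)*(-1/3)*(-68) = -148 + 68/9 = -1264/9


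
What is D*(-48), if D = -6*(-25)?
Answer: -7200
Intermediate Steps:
D = 150
D*(-48) = 150*(-48) = -7200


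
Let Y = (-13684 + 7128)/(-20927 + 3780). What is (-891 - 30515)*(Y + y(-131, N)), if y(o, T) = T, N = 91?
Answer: -49211097798/17147 ≈ -2.8700e+6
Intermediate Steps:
Y = 6556/17147 (Y = -6556/(-17147) = -6556*(-1/17147) = 6556/17147 ≈ 0.38234)
(-891 - 30515)*(Y + y(-131, N)) = (-891 - 30515)*(6556/17147 + 91) = -31406*1566933/17147 = -49211097798/17147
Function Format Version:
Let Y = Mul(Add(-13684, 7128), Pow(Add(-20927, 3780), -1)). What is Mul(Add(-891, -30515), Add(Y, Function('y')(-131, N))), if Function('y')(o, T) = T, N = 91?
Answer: Rational(-49211097798, 17147) ≈ -2.8700e+6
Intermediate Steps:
Y = Rational(6556, 17147) (Y = Mul(-6556, Pow(-17147, -1)) = Mul(-6556, Rational(-1, 17147)) = Rational(6556, 17147) ≈ 0.38234)
Mul(Add(-891, -30515), Add(Y, Function('y')(-131, N))) = Mul(Add(-891, -30515), Add(Rational(6556, 17147), 91)) = Mul(-31406, Rational(1566933, 17147)) = Rational(-49211097798, 17147)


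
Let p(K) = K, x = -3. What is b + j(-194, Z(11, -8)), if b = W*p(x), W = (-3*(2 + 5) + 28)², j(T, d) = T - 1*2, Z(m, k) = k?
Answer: -343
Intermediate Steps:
j(T, d) = -2 + T (j(T, d) = T - 2 = -2 + T)
W = 49 (W = (-3*7 + 28)² = (-21 + 28)² = 7² = 49)
b = -147 (b = 49*(-3) = -147)
b + j(-194, Z(11, -8)) = -147 + (-2 - 194) = -147 - 196 = -343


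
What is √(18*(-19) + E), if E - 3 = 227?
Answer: 4*I*√7 ≈ 10.583*I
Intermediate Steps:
E = 230 (E = 3 + 227 = 230)
√(18*(-19) + E) = √(18*(-19) + 230) = √(-342 + 230) = √(-112) = 4*I*√7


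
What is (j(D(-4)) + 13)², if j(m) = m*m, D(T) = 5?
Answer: 1444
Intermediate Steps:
j(m) = m²
(j(D(-4)) + 13)² = (5² + 13)² = (25 + 13)² = 38² = 1444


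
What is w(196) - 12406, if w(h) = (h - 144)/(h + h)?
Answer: -1215775/98 ≈ -12406.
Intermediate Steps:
w(h) = (-144 + h)/(2*h) (w(h) = (-144 + h)/((2*h)) = (-144 + h)*(1/(2*h)) = (-144 + h)/(2*h))
w(196) - 12406 = (½)*(-144 + 196)/196 - 12406 = (½)*(1/196)*52 - 12406 = 13/98 - 12406 = -1215775/98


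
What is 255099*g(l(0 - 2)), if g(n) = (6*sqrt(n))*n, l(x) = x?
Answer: -3061188*I*sqrt(2) ≈ -4.3292e+6*I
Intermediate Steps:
g(n) = 6*n**(3/2)
255099*g(l(0 - 2)) = 255099*(6*(0 - 2)**(3/2)) = 255099*(6*(-2)**(3/2)) = 255099*(6*(-2*I*sqrt(2))) = 255099*(-12*I*sqrt(2)) = -3061188*I*sqrt(2)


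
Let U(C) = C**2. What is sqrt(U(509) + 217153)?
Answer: sqrt(476234) ≈ 690.10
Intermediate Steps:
sqrt(U(509) + 217153) = sqrt(509**2 + 217153) = sqrt(259081 + 217153) = sqrt(476234)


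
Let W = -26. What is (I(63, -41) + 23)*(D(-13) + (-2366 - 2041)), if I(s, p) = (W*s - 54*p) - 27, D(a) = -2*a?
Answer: -2505932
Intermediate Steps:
I(s, p) = -27 - 54*p - 26*s (I(s, p) = (-26*s - 54*p) - 27 = (-54*p - 26*s) - 27 = -27 - 54*p - 26*s)
(I(63, -41) + 23)*(D(-13) + (-2366 - 2041)) = ((-27 - 54*(-41) - 26*63) + 23)*(-2*(-13) + (-2366 - 2041)) = ((-27 + 2214 - 1638) + 23)*(26 - 4407) = (549 + 23)*(-4381) = 572*(-4381) = -2505932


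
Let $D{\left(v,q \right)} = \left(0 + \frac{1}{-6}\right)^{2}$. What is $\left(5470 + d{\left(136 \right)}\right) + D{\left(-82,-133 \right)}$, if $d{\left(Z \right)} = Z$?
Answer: $\frac{201817}{36} \approx 5606.0$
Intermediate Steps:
$D{\left(v,q \right)} = \frac{1}{36}$ ($D{\left(v,q \right)} = \left(0 - \frac{1}{6}\right)^{2} = \left(- \frac{1}{6}\right)^{2} = \frac{1}{36}$)
$\left(5470 + d{\left(136 \right)}\right) + D{\left(-82,-133 \right)} = \left(5470 + 136\right) + \frac{1}{36} = 5606 + \frac{1}{36} = \frac{201817}{36}$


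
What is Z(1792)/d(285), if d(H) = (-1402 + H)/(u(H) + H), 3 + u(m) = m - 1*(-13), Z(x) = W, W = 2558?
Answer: -1483640/1117 ≈ -1328.2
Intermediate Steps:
Z(x) = 2558
u(m) = 10 + m (u(m) = -3 + (m - 1*(-13)) = -3 + (m + 13) = -3 + (13 + m) = 10 + m)
d(H) = (-1402 + H)/(10 + 2*H) (d(H) = (-1402 + H)/((10 + H) + H) = (-1402 + H)/(10 + 2*H))
Z(1792)/d(285) = 2558/(((-1402 + 285)/(2*(5 + 285)))) = 2558/(((1/2)*(-1117)/290)) = 2558/(((1/2)*(1/290)*(-1117))) = 2558/(-1117/580) = 2558*(-580/1117) = -1483640/1117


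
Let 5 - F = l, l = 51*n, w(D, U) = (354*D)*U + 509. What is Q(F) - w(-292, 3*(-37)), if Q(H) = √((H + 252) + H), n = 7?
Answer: -11474357 + 2*I*√113 ≈ -1.1474e+7 + 21.26*I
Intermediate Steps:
w(D, U) = 509 + 354*D*U (w(D, U) = 354*D*U + 509 = 509 + 354*D*U)
l = 357 (l = 51*7 = 357)
F = -352 (F = 5 - 1*357 = 5 - 357 = -352)
Q(H) = √(252 + 2*H) (Q(H) = √((252 + H) + H) = √(252 + 2*H))
Q(F) - w(-292, 3*(-37)) = √(252 + 2*(-352)) - (509 + 354*(-292)*(3*(-37))) = √(252 - 704) - (509 + 354*(-292)*(-111)) = √(-452) - (509 + 11473848) = 2*I*√113 - 1*11474357 = 2*I*√113 - 11474357 = -11474357 + 2*I*√113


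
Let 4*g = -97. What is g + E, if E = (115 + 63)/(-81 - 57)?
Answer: -7049/276 ≈ -25.540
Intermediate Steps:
g = -97/4 (g = (¼)*(-97) = -97/4 ≈ -24.250)
E = -89/69 (E = 178/(-138) = 178*(-1/138) = -89/69 ≈ -1.2899)
g + E = -97/4 - 89/69 = -7049/276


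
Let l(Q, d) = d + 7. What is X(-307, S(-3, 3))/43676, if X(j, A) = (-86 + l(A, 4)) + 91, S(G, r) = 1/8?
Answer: 4/10919 ≈ 0.00036633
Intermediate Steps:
l(Q, d) = 7 + d
S(G, r) = ⅛
X(j, A) = 16 (X(j, A) = (-86 + (7 + 4)) + 91 = (-86 + 11) + 91 = -75 + 91 = 16)
X(-307, S(-3, 3))/43676 = 16/43676 = 16*(1/43676) = 4/10919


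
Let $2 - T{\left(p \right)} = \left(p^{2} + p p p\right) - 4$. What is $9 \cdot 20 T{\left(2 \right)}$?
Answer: $-1080$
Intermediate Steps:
$T{\left(p \right)} = 6 - p^{2} - p^{3}$ ($T{\left(p \right)} = 2 - \left(\left(p^{2} + p p p\right) - 4\right) = 2 - \left(\left(p^{2} + p^{2} p\right) - 4\right) = 2 - \left(\left(p^{2} + p^{3}\right) - 4\right) = 2 - \left(-4 + p^{2} + p^{3}\right) = 6 - p^{2} - p^{3}$)
$9 \cdot 20 T{\left(2 \right)} = 9 \cdot 20 \left(6 - 2^{2} - 2^{3}\right) = 180 \left(6 - 4 - 8\right) = 180 \left(-6\right) = -1080$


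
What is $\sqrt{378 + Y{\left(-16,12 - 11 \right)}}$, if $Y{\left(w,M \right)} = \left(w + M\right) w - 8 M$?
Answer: $\sqrt{610} \approx 24.698$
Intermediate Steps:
$Y{\left(w,M \right)} = - 8 M + w \left(M + w\right)$ ($Y{\left(w,M \right)} = \left(M + w\right) w - 8 M = w \left(M + w\right) - 8 M = - 8 M + w \left(M + w\right)$)
$\sqrt{378 + Y{\left(-16,12 - 11 \right)}} = \sqrt{378 + \left(\left(-16\right)^{2} - 8 \left(12 - 11\right) + \left(12 - 11\right) \left(-16\right)\right)} = \sqrt{378 + \left(256 - 8 \left(12 - 11\right) + \left(12 - 11\right) \left(-16\right)\right)} = \sqrt{378 + \left(256 - 8 + 1 \left(-16\right)\right)} = \sqrt{378 - -232} = \sqrt{378 + 232} = \sqrt{610}$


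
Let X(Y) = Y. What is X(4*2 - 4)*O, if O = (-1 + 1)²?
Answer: 0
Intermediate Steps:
O = 0 (O = 0² = 0)
X(4*2 - 4)*O = (4*2 - 4)*0 = (8 - 4)*0 = 4*0 = 0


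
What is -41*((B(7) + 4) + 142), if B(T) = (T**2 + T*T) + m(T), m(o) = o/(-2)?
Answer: -19721/2 ≈ -9860.5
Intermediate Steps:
m(o) = -o/2 (m(o) = o*(-1/2) = -o/2)
B(T) = 2*T**2 - T/2 (B(T) = (T**2 + T*T) - T/2 = (T**2 + T**2) - T/2 = 2*T**2 - T/2)
-41*((B(7) + 4) + 142) = -41*(((1/2)*7*(-1 + 4*7) + 4) + 142) = -41*(((1/2)*7*(-1 + 28) + 4) + 142) = -41*(((1/2)*7*27 + 4) + 142) = -41*((189/2 + 4) + 142) = -41*(197/2 + 142) = -41*481/2 = -19721/2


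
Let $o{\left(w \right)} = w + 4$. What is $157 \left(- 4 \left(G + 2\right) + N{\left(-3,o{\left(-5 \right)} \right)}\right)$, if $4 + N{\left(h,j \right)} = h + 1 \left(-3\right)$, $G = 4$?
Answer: $-5338$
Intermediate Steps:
$o{\left(w \right)} = 4 + w$
$N{\left(h,j \right)} = -7 + h$ ($N{\left(h,j \right)} = -4 + \left(h + 1 \left(-3\right)\right) = -4 + \left(h - 3\right) = -4 + \left(-3 + h\right) = -7 + h$)
$157 \left(- 4 \left(G + 2\right) + N{\left(-3,o{\left(-5 \right)} \right)}\right) = 157 \left(- 4 \left(4 + 2\right) - 10\right) = 157 \left(\left(-4\right) 6 - 10\right) = 157 \left(-24 - 10\right) = 157 \left(-34\right) = -5338$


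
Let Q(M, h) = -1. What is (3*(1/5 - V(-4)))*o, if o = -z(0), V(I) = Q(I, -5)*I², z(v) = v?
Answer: 0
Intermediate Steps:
V(I) = -I²
o = 0 (o = -1*0 = 0)
(3*(1/5 - V(-4)))*o = (3*(1/5 - (-1)*(-4)²))*0 = (3*(⅕ - (-1)*16))*0 = (3*(⅕ - 1*(-16)))*0 = (3*(⅕ + 16))*0 = (3*(81/5))*0 = (243/5)*0 = 0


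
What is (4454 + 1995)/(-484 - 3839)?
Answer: -6449/4323 ≈ -1.4918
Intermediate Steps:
(4454 + 1995)/(-484 - 3839) = 6449/(-4323) = 6449*(-1/4323) = -6449/4323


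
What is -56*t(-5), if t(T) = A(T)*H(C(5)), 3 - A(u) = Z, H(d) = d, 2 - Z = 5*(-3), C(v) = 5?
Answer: 3920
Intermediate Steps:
Z = 17 (Z = 2 - 5*(-3) = 2 - 1*(-15) = 2 + 15 = 17)
A(u) = -14 (A(u) = 3 - 1*17 = 3 - 17 = -14)
t(T) = -70 (t(T) = -14*5 = -70)
-56*t(-5) = -56*(-70) = 3920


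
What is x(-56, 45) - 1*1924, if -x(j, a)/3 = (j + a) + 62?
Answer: -2077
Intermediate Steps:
x(j, a) = -186 - 3*a - 3*j (x(j, a) = -3*((j + a) + 62) = -3*((a + j) + 62) = -3*(62 + a + j) = -186 - 3*a - 3*j)
x(-56, 45) - 1*1924 = (-186 - 3*45 - 3*(-56)) - 1*1924 = (-186 - 135 + 168) - 1924 = -153 - 1924 = -2077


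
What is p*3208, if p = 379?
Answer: 1215832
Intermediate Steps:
p*3208 = 379*3208 = 1215832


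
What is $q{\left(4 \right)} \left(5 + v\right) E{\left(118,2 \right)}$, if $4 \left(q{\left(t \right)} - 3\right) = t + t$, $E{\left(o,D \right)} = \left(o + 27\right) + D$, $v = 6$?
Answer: $8085$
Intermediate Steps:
$E{\left(o,D \right)} = 27 + D + o$ ($E{\left(o,D \right)} = \left(27 + o\right) + D = 27 + D + o$)
$q{\left(t \right)} = 3 + \frac{t}{2}$ ($q{\left(t \right)} = 3 + \frac{t + t}{4} = 3 + \frac{2 t}{4} = 3 + \frac{t}{2}$)
$q{\left(4 \right)} \left(5 + v\right) E{\left(118,2 \right)} = \left(3 + \frac{1}{2} \cdot 4\right) \left(5 + 6\right) \left(27 + 2 + 118\right) = \left(3 + 2\right) 11 \cdot 147 = 5 \cdot 11 \cdot 147 = 55 \cdot 147 = 8085$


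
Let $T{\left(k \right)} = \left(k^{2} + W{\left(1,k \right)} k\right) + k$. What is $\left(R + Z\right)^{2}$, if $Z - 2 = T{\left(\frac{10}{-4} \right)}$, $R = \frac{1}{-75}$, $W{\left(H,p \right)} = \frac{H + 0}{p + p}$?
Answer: $\frac{3500641}{90000} \approx 38.896$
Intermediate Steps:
$W{\left(H,p \right)} = \frac{H}{2 p}$
$T{\left(k \right)} = \frac{1}{2} + k + k^{2}$ ($T{\left(k \right)} = \left(k^{2} + \frac{1}{2} \cdot 1 \frac{1}{k} k\right) + k = \left(k^{2} + \frac{1}{2 k} k\right) + k = \left(k^{2} + \frac{1}{2}\right) + k = \left(\frac{1}{2} + k^{2}\right) + k = \frac{1}{2} + k + k^{2}$)
$R = - \frac{1}{75} \approx -0.013333$
$Z = \frac{25}{4}$ ($Z = 2 + \left(\frac{1}{2} + \frac{10}{-4} + \left(\frac{10}{-4}\right)^{2}\right) = 2 + \left(\frac{1}{2} + 10 \left(- \frac{1}{4}\right) + \left(10 \left(- \frac{1}{4}\right)\right)^{2}\right) = 2 + \left(\frac{1}{2} - \frac{5}{2} + \left(- \frac{5}{2}\right)^{2}\right) = 2 + \left(\frac{1}{2} - \frac{5}{2} + \frac{25}{4}\right) = 2 + \frac{17}{4} = \frac{25}{4} \approx 6.25$)
$\left(R + Z\right)^{2} = \left(- \frac{1}{75} + \frac{25}{4}\right)^{2} = \left(\frac{1871}{300}\right)^{2} = \frac{3500641}{90000}$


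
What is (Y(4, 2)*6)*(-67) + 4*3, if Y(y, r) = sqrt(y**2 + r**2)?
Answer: 12 - 804*sqrt(5) ≈ -1785.8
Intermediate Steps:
Y(y, r) = sqrt(r**2 + y**2)
(Y(4, 2)*6)*(-67) + 4*3 = (sqrt(2**2 + 4**2)*6)*(-67) + 4*3 = (sqrt(4 + 16)*6)*(-67) + 12 = (sqrt(20)*6)*(-67) + 12 = ((2*sqrt(5))*6)*(-67) + 12 = (12*sqrt(5))*(-67) + 12 = -804*sqrt(5) + 12 = 12 - 804*sqrt(5)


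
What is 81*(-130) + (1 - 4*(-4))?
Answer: -10513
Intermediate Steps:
81*(-130) + (1 - 4*(-4)) = -10530 + (1 + 16) = -10530 + 17 = -10513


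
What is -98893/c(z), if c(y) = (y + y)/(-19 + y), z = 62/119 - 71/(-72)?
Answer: 14821983947/25826 ≈ 5.7392e+5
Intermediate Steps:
z = 12913/8568 (z = 62*(1/119) - 71*(-1/72) = 62/119 + 71/72 = 12913/8568 ≈ 1.5071)
c(y) = 2*y/(-19 + y) (c(y) = (2*y)/(-19 + y) = 2*y/(-19 + y))
-98893/c(z) = -98893/(2*(12913/8568)/(-19 + 12913/8568)) = -98893/(2*(12913/8568)/(-149879/8568)) = -98893/(2*(12913/8568)*(-8568/149879)) = -98893/(-25826/149879) = -98893*(-149879/25826) = 14821983947/25826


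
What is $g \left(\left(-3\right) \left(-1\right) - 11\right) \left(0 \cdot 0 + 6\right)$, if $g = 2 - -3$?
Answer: $-240$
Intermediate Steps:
$g = 5$ ($g = 2 + 3 = 5$)
$g \left(\left(-3\right) \left(-1\right) - 11\right) \left(0 \cdot 0 + 6\right) = 5 \left(\left(-3\right) \left(-1\right) - 11\right) \left(0 \cdot 0 + 6\right) = 5 \left(3 - 11\right) \left(0 + 6\right) = 5 \left(\left(-8\right) 6\right) = 5 \left(-48\right) = -240$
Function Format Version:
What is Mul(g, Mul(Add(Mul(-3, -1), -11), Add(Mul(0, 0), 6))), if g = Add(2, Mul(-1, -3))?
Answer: -240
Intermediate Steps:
g = 5 (g = Add(2, 3) = 5)
Mul(g, Mul(Add(Mul(-3, -1), -11), Add(Mul(0, 0), 6))) = Mul(5, Mul(Add(Mul(-3, -1), -11), Add(Mul(0, 0), 6))) = Mul(5, Mul(Add(3, -11), Add(0, 6))) = Mul(5, Mul(-8, 6)) = Mul(5, -48) = -240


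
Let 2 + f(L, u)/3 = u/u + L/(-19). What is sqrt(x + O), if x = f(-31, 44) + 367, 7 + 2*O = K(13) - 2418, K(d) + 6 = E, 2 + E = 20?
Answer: I*sqrt(1209502)/38 ≈ 28.941*I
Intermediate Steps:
E = 18 (E = -2 + 20 = 18)
K(d) = 12 (K(d) = -6 + 18 = 12)
f(L, u) = -3 - 3*L/19 (f(L, u) = -6 + 3*(u/u + L/(-19)) = -6 + 3*(1 + L*(-1/19)) = -6 + 3*(1 - L/19) = -6 + (3 - 3*L/19) = -3 - 3*L/19)
O = -2413/2 (O = -7/2 + (12 - 2418)/2 = -7/2 + (1/2)*(-2406) = -7/2 - 1203 = -2413/2 ≈ -1206.5)
x = 7009/19 (x = (-3 - 3/19*(-31)) + 367 = (-3 + 93/19) + 367 = 36/19 + 367 = 7009/19 ≈ 368.89)
sqrt(x + O) = sqrt(7009/19 - 2413/2) = sqrt(-31829/38) = I*sqrt(1209502)/38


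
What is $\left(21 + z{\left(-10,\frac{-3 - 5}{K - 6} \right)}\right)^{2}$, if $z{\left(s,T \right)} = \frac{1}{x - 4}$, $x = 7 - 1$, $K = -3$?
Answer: $\frac{1849}{4} \approx 462.25$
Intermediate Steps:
$x = 6$
$z{\left(s,T \right)} = \frac{1}{2}$ ($z{\left(s,T \right)} = \frac{1}{6 - 4} = \frac{1}{2}$)
$\left(21 + z{\left(-10,\frac{-3 - 5}{K - 6} \right)}\right)^{2} = \left(21 + \frac{1}{2}\right)^{2} = \left(\frac{43}{2}\right)^{2} = \frac{1849}{4}$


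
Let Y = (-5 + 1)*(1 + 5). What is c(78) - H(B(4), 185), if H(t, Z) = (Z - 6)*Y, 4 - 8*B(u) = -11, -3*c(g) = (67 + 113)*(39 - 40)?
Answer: 4356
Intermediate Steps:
Y = -24 (Y = -4*6 = -24)
c(g) = 60 (c(g) = -(67 + 113)*(39 - 40)/3 = -60*(-1) = -⅓*(-180) = 60)
B(u) = 15/8 (B(u) = ½ - ⅛*(-11) = ½ + 11/8 = 15/8)
H(t, Z) = 144 - 24*Z (H(t, Z) = (Z - 6)*(-24) = (-6 + Z)*(-24) = 144 - 24*Z)
c(78) - H(B(4), 185) = 60 - (144 - 24*185) = 60 - (144 - 4440) = 60 - 1*(-4296) = 60 + 4296 = 4356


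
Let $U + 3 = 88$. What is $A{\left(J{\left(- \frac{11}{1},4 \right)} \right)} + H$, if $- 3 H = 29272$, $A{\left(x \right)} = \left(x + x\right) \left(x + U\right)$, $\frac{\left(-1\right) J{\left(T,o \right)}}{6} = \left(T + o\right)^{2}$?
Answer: $\frac{339404}{3} \approx 1.1313 \cdot 10^{5}$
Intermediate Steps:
$U = 85$ ($U = -3 + 88 = 85$)
$J{\left(T,o \right)} = - 6 \left(T + o\right)^{2}$
$A{\left(x \right)} = 2 x \left(85 + x\right)$ ($A{\left(x \right)} = \left(x + x\right) \left(x + 85\right) = 2 x \left(85 + x\right)$)
$H = - \frac{29272}{3}$ ($H = \left(- \frac{1}{3}\right) 29272 = - \frac{29272}{3} \approx -9757.3$)
$A{\left(J{\left(- \frac{11}{1},4 \right)} \right)} + H = 2 \left(- 6 \left(- \frac{11}{1} + 4\right)^{2}\right) \left(85 - 6 \left(- \frac{11}{1} + 4\right)^{2}\right) - \frac{29272}{3} = 2 \left(- 6 \left(\left(-11\right) 1 + 4\right)^{2}\right) \left(85 - 6 \left(\left(-11\right) 1 + 4\right)^{2}\right) - \frac{29272}{3} = 2 \left(- 6 \left(-11 + 4\right)^{2}\right) \left(85 - 6 \left(-11 + 4\right)^{2}\right) - \frac{29272}{3} = 2 \left(- 6 \left(-7\right)^{2}\right) \left(85 - 6 \left(-7\right)^{2}\right) - \frac{29272}{3} = 2 \left(\left(-6\right) 49\right) \left(85 - 294\right) - \frac{29272}{3} = 2 \left(-294\right) \left(85 - 294\right) - \frac{29272}{3} = 2 \left(-294\right) \left(-209\right) - \frac{29272}{3} = 122892 - \frac{29272}{3} = \frac{339404}{3}$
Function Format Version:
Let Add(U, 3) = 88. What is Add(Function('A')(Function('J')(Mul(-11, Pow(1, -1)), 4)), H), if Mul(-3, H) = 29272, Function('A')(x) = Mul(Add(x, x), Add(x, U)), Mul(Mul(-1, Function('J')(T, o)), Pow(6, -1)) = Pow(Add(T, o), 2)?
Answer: Rational(339404, 3) ≈ 1.1313e+5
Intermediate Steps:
U = 85 (U = Add(-3, 88) = 85)
Function('J')(T, o) = Mul(-6, Pow(Add(T, o), 2))
Function('A')(x) = Mul(2, x, Add(85, x)) (Function('A')(x) = Mul(Add(x, x), Add(x, 85)) = Mul(Mul(2, x), Add(85, x)) = Mul(2, x, Add(85, x)))
H = Rational(-29272, 3) (H = Mul(Rational(-1, 3), 29272) = Rational(-29272, 3) ≈ -9757.3)
Add(Function('A')(Function('J')(Mul(-11, Pow(1, -1)), 4)), H) = Add(Mul(2, Mul(-6, Pow(Add(Mul(-11, Pow(1, -1)), 4), 2)), Add(85, Mul(-6, Pow(Add(Mul(-11, Pow(1, -1)), 4), 2)))), Rational(-29272, 3)) = Add(Mul(2, Mul(-6, Pow(Add(Mul(-11, 1), 4), 2)), Add(85, Mul(-6, Pow(Add(Mul(-11, 1), 4), 2)))), Rational(-29272, 3)) = Add(Mul(2, Mul(-6, Pow(Add(-11, 4), 2)), Add(85, Mul(-6, Pow(Add(-11, 4), 2)))), Rational(-29272, 3)) = Add(Mul(2, Mul(-6, Pow(-7, 2)), Add(85, Mul(-6, Pow(-7, 2)))), Rational(-29272, 3)) = Add(Mul(2, Mul(-6, 49), Add(85, Mul(-6, 49))), Rational(-29272, 3)) = Add(Mul(2, -294, Add(85, -294)), Rational(-29272, 3)) = Add(Mul(2, -294, -209), Rational(-29272, 3)) = Add(122892, Rational(-29272, 3)) = Rational(339404, 3)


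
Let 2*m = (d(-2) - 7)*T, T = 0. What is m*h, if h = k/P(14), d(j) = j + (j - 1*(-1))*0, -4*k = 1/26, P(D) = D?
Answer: 0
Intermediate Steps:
k = -1/104 (k = -¼/26 = -¼*1/26 = -1/104 ≈ -0.0096154)
d(j) = j (d(j) = j + (j + 1)*0 = j + (1 + j)*0 = j + 0 = j)
m = 0 (m = ((-2 - 7)*0)/2 = (-9*0)/2 = (½)*0 = 0)
h = -1/1456 (h = -1/104/14 = -1/104*1/14 = -1/1456 ≈ -0.00068681)
m*h = 0*(-1/1456) = 0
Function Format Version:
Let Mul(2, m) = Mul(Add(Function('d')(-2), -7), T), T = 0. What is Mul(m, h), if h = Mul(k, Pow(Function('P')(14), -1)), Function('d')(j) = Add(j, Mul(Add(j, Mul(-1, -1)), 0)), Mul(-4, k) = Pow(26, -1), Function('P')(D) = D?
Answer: 0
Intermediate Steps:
k = Rational(-1, 104) (k = Mul(Rational(-1, 4), Pow(26, -1)) = Mul(Rational(-1, 4), Rational(1, 26)) = Rational(-1, 104) ≈ -0.0096154)
Function('d')(j) = j (Function('d')(j) = Add(j, Mul(Add(j, 1), 0)) = Add(j, Mul(Add(1, j), 0)) = Add(j, 0) = j)
m = 0 (m = Mul(Rational(1, 2), Mul(Add(-2, -7), 0)) = Mul(Rational(1, 2), Mul(-9, 0)) = Mul(Rational(1, 2), 0) = 0)
h = Rational(-1, 1456) (h = Mul(Rational(-1, 104), Pow(14, -1)) = Mul(Rational(-1, 104), Rational(1, 14)) = Rational(-1, 1456) ≈ -0.00068681)
Mul(m, h) = Mul(0, Rational(-1, 1456)) = 0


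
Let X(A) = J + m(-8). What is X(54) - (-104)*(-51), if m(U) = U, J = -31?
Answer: -5343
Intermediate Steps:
X(A) = -39 (X(A) = -31 - 8 = -39)
X(54) - (-104)*(-51) = -39 - (-104)*(-51) = -39 - 1*5304 = -39 - 5304 = -5343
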